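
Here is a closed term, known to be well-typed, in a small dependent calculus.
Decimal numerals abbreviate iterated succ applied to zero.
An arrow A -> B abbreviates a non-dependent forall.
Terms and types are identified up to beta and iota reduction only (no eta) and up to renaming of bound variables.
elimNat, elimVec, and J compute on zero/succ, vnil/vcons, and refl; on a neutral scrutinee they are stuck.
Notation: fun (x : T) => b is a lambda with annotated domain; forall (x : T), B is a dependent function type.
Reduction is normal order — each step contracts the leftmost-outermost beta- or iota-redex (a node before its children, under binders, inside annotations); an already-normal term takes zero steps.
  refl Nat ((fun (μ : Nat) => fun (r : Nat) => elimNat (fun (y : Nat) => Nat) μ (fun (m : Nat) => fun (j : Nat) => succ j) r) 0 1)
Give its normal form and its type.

normal form:
  refl Nat 1
the term's type:
  Eq Nat 1 1
observation: the first redex contracted is a beta-redex; the normal form is reached in 6 normal-order steps.


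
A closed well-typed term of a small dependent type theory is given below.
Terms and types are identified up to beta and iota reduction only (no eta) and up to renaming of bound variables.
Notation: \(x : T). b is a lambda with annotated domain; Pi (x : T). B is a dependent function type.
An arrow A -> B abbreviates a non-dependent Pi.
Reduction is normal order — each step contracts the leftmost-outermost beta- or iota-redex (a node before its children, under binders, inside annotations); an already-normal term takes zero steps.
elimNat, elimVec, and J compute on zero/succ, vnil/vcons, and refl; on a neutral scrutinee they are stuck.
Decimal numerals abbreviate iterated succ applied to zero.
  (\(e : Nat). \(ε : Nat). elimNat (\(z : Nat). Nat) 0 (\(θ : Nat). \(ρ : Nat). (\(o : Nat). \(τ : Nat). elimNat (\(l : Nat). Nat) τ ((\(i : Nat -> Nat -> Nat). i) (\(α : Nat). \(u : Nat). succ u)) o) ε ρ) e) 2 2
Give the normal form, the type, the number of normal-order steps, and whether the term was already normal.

normal form:
  4
type:
  Nat
reduction steps (normal order): 31
started in normal form: no
first redex: a beta-redex


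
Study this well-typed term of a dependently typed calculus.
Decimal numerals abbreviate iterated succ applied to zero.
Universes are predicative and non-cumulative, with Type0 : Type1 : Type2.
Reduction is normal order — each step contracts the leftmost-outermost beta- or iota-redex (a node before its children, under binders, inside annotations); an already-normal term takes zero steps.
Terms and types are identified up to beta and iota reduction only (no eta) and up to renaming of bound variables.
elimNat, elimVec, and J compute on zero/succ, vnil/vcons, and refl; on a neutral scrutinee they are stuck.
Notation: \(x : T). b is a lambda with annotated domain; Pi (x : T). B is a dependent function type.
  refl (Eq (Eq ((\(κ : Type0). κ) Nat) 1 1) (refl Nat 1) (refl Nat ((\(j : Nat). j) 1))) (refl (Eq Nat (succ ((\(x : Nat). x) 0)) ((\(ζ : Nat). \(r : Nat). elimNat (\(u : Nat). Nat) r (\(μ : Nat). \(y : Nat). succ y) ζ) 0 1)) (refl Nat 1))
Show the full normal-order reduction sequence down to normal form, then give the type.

normal-order reduction sequence:
  refl (Eq (Eq ((\(κ : Type0). κ) Nat) 1 1) (refl Nat 1) (refl Nat ((\(j : Nat). j) 1))) (refl (Eq Nat (succ ((\(x : Nat). x) 0)) ((\(ζ : Nat). \(r : Nat). elimNat (\(u : Nat). Nat) r (\(μ : Nat). \(y : Nat). succ y) ζ) 0 1)) (refl Nat 1))
  ~> refl (Eq (Eq Nat 1 1) (refl Nat 1) (refl Nat ((\(κ : Nat). κ) 1))) (refl (Eq Nat (succ ((\(j : Nat). j) 0)) ((\(x : Nat). \(ζ : Nat). elimNat (\(r : Nat). Nat) ζ (\(u : Nat). \(μ : Nat). succ μ) x) 0 1)) (refl Nat 1))
  ~> refl (Eq (Eq Nat 1 1) (refl Nat 1) (refl Nat 1)) (refl (Eq Nat (succ ((\(κ : Nat). κ) 0)) ((\(j : Nat). \(x : Nat). elimNat (\(ζ : Nat). Nat) x (\(r : Nat). \(u : Nat). succ u) j) 0 1)) (refl Nat 1))
  ~> refl (Eq (Eq Nat 1 1) (refl Nat 1) (refl Nat 1)) (refl (Eq Nat 1 ((\(κ : Nat). \(j : Nat). elimNat (\(x : Nat). Nat) j (\(ζ : Nat). \(r : Nat). succ r) κ) 0 1)) (refl Nat 1))
  ~> refl (Eq (Eq Nat 1 1) (refl Nat 1) (refl Nat 1)) (refl (Eq Nat 1 ((\(κ : Nat). elimNat (\(j : Nat). Nat) κ (\(x : Nat). \(ζ : Nat). succ ζ) 0) 1)) (refl Nat 1))
  ~> refl (Eq (Eq Nat 1 1) (refl Nat 1) (refl Nat 1)) (refl (Eq Nat 1 (elimNat (\(κ : Nat). Nat) 1 (\(j : Nat). \(x : Nat). succ x) 0)) (refl Nat 1))
  ~> refl (Eq (Eq Nat 1 1) (refl Nat 1) (refl Nat 1)) (refl (Eq Nat 1 1) (refl Nat 1))
type:
  Eq (Eq (Eq Nat 1 1) (refl Nat 1) (refl Nat 1)) (refl (Eq Nat 1 1) (refl Nat 1)) (refl (Eq Nat 1 1) (refl Nat 1))


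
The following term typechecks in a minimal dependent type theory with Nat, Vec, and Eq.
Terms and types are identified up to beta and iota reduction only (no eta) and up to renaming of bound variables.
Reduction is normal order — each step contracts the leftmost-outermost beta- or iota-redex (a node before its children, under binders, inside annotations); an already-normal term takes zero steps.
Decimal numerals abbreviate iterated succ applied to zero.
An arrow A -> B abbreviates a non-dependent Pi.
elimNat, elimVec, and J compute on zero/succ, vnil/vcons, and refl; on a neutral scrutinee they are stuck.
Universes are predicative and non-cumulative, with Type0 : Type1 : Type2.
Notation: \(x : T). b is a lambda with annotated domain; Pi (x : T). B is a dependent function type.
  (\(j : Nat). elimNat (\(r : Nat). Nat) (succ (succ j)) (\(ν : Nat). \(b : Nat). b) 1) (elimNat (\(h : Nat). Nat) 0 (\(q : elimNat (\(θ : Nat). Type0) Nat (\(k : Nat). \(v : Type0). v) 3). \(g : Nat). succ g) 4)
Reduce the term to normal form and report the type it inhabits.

normal form:
  6
the term's type:
  Nat
observation: the first redex contracted is a beta-redex; the normal form is reached in 18 normal-order steps.


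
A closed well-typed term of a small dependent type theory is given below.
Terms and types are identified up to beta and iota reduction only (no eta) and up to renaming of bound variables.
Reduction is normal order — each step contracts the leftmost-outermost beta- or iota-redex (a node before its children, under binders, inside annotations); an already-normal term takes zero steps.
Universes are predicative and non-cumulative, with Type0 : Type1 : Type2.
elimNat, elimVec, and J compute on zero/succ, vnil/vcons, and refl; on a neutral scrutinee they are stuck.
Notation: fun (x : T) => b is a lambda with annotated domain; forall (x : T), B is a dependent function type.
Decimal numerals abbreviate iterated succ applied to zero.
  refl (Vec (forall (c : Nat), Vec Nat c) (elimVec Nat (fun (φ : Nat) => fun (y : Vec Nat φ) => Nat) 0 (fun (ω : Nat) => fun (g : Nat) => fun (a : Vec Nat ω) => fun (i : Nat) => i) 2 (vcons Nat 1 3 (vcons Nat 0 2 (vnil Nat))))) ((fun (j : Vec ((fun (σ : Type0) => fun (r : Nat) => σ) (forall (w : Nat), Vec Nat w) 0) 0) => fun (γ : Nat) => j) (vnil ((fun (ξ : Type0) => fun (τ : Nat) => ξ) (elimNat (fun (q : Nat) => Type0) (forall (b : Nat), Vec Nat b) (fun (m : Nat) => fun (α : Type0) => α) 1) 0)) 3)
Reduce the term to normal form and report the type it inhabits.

reduced normal form:
  refl (Vec (forall (c : Nat), Vec Nat c) 0) (vnil (forall (φ : Nat), Vec Nat φ))
the term's type:
  Eq (Vec (forall (c : Nat), Vec Nat c) 0) (vnil (forall (φ : Nat), Vec Nat φ)) (vnil (forall (y : Nat), Vec Nat y))
observation: 19 normal-order steps normalize the term, beginning with an elimVec iota-redex.


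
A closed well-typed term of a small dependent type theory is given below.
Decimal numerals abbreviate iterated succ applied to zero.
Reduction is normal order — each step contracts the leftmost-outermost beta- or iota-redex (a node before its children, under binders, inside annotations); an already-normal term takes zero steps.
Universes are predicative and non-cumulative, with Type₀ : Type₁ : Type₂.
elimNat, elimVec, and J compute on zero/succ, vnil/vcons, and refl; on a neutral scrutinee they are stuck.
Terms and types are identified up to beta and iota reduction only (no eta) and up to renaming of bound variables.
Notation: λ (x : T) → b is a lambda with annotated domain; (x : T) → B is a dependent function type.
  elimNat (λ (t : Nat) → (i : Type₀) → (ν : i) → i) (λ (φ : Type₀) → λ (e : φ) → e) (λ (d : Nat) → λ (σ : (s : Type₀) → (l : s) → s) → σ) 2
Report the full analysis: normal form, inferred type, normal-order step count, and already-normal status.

normal form:
  λ (t : Type₀) → λ (i : t) → i
the term's type:
  (t : Type₀) → (i : t) → t
steps to reach normal form (normal order): 7
started in normal form: no
first redex: an elimNat iota-redex


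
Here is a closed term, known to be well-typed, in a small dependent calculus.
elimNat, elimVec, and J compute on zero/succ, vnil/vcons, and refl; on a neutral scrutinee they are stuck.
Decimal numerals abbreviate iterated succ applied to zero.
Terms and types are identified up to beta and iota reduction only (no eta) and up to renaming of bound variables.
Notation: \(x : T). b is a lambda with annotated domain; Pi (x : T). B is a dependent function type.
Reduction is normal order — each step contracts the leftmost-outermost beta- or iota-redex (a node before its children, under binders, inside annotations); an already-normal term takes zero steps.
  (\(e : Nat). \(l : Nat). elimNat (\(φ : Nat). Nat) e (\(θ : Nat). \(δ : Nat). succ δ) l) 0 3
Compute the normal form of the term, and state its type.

normal form:
  3
inferred type:
  Nat
observation: 12 normal-order steps separate the term from its normal form.


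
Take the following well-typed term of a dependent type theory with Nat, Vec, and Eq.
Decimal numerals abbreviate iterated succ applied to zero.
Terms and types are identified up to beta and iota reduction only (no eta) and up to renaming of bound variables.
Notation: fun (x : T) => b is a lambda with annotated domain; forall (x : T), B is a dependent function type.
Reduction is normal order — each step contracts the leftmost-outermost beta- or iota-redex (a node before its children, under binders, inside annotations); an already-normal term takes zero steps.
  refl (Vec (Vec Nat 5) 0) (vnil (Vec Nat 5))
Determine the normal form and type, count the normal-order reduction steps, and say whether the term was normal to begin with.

normal form:
  refl (Vec (Vec Nat 5) 0) (vnil (Vec Nat 5))
the term's type:
  Eq (Vec (Vec Nat 5) 0) (vnil (Vec Nat 5)) (vnil (Vec Nat 5))
reduction steps (normal order): 0
term was already normal: yes


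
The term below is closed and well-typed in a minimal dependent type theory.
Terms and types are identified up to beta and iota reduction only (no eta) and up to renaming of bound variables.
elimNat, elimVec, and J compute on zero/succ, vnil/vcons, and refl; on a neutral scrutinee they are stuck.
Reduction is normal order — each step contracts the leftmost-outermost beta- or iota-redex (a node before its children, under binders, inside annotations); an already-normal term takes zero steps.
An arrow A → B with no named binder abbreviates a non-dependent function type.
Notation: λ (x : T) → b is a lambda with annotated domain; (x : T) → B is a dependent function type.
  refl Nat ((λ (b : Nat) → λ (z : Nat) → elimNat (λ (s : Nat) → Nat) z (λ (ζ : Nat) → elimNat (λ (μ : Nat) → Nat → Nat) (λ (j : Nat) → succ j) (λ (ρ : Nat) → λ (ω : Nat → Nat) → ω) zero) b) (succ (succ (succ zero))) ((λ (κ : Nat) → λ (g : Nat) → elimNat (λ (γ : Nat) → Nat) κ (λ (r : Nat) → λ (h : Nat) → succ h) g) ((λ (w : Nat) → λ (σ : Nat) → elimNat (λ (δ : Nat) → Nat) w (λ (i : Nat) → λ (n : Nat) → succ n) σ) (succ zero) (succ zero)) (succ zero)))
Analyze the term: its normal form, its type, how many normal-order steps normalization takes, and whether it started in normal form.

reduced normal form:
  refl Nat (succ (succ (succ (succ (succ (succ zero))))))
the term's type:
  Eq Nat (succ (succ (succ (succ (succ (succ zero)))))) (succ (succ (succ (succ (succ (succ zero))))))
normal-order step count: 27
started in normal form: no
first contracted redex: a beta-redex


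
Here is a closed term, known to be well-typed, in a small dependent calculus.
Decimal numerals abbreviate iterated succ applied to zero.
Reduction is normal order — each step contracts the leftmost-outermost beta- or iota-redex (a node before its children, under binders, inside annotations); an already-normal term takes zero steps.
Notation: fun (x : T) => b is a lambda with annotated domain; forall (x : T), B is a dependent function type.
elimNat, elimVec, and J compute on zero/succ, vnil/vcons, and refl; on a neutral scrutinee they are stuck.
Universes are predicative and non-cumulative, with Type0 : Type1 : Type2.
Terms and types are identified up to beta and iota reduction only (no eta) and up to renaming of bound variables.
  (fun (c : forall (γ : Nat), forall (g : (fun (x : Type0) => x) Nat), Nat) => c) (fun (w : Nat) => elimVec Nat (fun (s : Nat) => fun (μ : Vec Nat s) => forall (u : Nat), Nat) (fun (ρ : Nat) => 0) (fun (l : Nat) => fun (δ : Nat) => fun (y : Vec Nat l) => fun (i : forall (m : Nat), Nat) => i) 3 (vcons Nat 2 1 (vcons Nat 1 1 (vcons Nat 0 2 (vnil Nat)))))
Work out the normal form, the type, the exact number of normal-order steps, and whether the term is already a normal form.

reduced normal form:
  fun (c : Nat) => fun (γ : Nat) => 0
type:
  forall (c : Nat), forall (γ : Nat), Nat
reduction steps (normal order): 17
started in normal form: no
first contracted redex: a beta-redex


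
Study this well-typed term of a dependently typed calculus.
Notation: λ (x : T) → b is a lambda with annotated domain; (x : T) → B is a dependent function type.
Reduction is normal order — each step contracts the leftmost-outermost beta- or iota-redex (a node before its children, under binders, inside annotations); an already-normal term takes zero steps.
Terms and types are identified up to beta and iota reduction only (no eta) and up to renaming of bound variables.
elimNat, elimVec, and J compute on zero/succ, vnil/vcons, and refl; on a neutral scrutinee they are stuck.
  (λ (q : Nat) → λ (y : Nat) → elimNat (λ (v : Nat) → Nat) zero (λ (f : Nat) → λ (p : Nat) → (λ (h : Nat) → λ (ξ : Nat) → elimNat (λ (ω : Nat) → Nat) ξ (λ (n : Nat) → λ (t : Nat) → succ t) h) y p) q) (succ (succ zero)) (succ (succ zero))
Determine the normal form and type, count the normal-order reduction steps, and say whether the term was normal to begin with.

resulting normal form:
  succ (succ (succ (succ zero)))
inferred type:
  Nat
normal-order step count: 27
term was already normal: no
first contracted redex: a beta-redex


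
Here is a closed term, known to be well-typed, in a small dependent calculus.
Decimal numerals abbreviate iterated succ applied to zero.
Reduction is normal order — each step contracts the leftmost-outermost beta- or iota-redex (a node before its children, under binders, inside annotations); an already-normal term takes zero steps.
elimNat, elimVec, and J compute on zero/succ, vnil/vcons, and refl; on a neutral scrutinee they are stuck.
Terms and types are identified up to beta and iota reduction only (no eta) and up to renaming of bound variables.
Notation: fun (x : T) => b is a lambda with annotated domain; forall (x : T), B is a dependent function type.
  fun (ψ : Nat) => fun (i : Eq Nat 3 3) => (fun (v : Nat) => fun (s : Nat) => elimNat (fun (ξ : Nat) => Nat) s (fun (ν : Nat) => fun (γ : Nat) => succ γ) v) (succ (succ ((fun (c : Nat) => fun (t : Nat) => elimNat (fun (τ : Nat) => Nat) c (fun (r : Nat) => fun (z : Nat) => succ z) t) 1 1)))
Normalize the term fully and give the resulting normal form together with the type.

resulting normal form:
  fun (ψ : Nat) => fun (i : Eq Nat 3 3) => fun (v : Nat) => succ (succ (succ (succ v)))
the term's type:
  forall (ψ : Nat), forall (i : Eq Nat 3 3), forall (v : Nat), Nat


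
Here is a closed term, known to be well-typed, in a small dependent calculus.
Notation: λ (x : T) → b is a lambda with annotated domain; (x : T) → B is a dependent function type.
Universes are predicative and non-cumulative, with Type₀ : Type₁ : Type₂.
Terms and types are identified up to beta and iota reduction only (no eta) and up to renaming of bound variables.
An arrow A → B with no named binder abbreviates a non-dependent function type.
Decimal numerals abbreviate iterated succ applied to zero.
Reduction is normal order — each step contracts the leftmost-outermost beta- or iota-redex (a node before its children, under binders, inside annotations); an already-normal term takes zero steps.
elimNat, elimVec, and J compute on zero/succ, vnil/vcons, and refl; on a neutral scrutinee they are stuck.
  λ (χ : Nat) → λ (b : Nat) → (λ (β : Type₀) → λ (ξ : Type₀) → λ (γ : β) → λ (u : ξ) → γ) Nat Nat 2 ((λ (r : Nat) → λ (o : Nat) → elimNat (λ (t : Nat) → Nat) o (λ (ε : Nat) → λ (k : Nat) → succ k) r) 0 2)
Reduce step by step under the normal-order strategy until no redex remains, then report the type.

normal-order reduction sequence:
  λ (χ : Nat) → λ (b : Nat) → (λ (β : Type₀) → λ (ξ : Type₀) → λ (γ : β) → λ (u : ξ) → γ) Nat Nat 2 ((λ (r : Nat) → λ (o : Nat) → elimNat (λ (t : Nat) → Nat) o (λ (ε : Nat) → λ (k : Nat) → succ k) r) 0 2)
  ~> λ (χ : Nat) → λ (b : Nat) → (λ (β : Type₀) → λ (ξ : Nat) → λ (γ : β) → ξ) Nat 2 ((λ (u : Nat) → λ (r : Nat) → elimNat (λ (o : Nat) → Nat) r (λ (t : Nat) → λ (ε : Nat) → succ ε) u) 0 2)
  ~> λ (χ : Nat) → λ (b : Nat) → (λ (β : Nat) → λ (ξ : Nat) → β) 2 ((λ (γ : Nat) → λ (u : Nat) → elimNat (λ (r : Nat) → Nat) u (λ (o : Nat) → λ (t : Nat) → succ t) γ) 0 2)
  ~> λ (χ : Nat) → λ (b : Nat) → (λ (β : Nat) → 2) ((λ (ξ : Nat) → λ (γ : Nat) → elimNat (λ (u : Nat) → Nat) γ (λ (r : Nat) → λ (o : Nat) → succ o) ξ) 0 2)
  ~> λ (χ : Nat) → λ (b : Nat) → 2
the term's type:
  Nat → Nat → Nat


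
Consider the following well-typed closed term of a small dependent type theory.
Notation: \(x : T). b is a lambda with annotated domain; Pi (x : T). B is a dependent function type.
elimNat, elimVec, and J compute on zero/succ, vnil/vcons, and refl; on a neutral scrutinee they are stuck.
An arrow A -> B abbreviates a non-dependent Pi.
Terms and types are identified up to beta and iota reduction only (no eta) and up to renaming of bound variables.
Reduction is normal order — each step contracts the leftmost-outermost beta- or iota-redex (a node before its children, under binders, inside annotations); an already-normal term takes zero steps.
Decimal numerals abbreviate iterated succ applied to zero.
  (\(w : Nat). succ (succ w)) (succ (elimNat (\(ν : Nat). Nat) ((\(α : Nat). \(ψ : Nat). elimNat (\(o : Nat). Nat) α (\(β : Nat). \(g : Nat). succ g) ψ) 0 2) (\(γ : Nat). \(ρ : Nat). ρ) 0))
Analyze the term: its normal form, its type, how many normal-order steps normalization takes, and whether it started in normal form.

resulting normal form:
  5
the term's type:
  Nat
reduction steps (normal order): 11
term was already normal: no
first redex: a beta-redex


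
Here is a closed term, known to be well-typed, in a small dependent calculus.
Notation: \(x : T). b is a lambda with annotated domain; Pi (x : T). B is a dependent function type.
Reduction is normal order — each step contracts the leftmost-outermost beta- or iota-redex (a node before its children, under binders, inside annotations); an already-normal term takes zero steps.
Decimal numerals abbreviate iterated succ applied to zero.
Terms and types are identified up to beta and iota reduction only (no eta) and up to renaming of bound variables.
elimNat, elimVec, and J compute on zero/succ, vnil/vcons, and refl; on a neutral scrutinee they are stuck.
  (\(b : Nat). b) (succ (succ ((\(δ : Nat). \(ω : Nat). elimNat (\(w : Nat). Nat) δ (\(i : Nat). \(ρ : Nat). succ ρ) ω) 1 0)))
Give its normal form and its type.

normal form:
  3
type:
  Nat
observation: the term reaches its normal form after 4 normal-order steps.


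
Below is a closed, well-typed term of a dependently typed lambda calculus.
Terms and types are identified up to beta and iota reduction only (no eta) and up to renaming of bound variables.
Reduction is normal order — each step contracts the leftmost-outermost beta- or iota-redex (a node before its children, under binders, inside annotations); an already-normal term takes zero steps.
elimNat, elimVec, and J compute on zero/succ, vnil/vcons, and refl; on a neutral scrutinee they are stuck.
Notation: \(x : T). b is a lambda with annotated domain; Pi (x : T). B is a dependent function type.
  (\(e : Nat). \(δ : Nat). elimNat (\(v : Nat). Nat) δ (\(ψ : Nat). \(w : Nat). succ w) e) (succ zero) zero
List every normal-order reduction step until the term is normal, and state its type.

reduction (normal order):
  (\(e : Nat). \(δ : Nat). elimNat (\(v : Nat). Nat) δ (\(ψ : Nat). \(w : Nat). succ w) e) (succ zero) zero
  ~> (\(e : Nat). elimNat (\(δ : Nat). Nat) e (\(v : Nat). \(ψ : Nat). succ ψ) (succ zero)) zero
  ~> elimNat (\(e : Nat). Nat) zero (\(δ : Nat). \(v : Nat). succ v) (succ zero)
  ~> (\(e : Nat). \(δ : Nat). succ δ) zero (elimNat (\(v : Nat). Nat) zero (\(ψ : Nat). \(w : Nat). succ w) zero)
  ~> (\(e : Nat). succ e) (elimNat (\(δ : Nat). Nat) zero (\(v : Nat). \(ψ : Nat). succ ψ) zero)
  ~> succ (elimNat (\(e : Nat). Nat) zero (\(δ : Nat). \(v : Nat). succ v) zero)
  ~> succ zero
the term's type:
  Nat


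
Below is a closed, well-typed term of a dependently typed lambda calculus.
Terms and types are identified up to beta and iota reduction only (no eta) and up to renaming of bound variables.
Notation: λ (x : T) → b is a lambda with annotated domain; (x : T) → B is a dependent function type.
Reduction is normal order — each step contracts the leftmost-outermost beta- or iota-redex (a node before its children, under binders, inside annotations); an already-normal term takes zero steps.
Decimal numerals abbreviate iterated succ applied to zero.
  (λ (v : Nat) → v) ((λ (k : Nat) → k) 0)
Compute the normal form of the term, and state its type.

resulting normal form:
  0
type:
  Nat


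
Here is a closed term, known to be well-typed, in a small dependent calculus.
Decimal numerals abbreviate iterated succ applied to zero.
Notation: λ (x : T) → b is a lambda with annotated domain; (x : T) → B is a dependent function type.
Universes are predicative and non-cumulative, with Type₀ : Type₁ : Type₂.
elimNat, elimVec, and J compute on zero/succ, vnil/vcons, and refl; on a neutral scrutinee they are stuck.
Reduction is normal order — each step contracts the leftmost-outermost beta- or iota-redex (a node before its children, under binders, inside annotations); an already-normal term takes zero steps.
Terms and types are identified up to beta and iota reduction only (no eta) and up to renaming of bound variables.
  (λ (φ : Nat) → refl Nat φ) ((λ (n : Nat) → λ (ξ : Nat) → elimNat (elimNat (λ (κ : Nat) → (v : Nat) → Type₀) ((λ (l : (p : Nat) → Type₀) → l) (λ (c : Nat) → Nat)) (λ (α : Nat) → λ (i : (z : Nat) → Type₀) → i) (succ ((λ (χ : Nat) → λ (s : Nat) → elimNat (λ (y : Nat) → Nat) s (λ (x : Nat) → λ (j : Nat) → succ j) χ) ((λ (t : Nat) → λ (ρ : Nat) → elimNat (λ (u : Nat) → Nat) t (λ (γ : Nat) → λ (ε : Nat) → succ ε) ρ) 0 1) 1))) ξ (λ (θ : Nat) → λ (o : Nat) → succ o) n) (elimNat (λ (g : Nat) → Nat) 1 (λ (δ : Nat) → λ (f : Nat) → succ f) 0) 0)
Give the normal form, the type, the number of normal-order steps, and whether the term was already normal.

reduced normal form:
  refl Nat 1
type:
  Eq Nat 1 1
normal-order step count: 31
started in normal form: no
first redex: a beta-redex


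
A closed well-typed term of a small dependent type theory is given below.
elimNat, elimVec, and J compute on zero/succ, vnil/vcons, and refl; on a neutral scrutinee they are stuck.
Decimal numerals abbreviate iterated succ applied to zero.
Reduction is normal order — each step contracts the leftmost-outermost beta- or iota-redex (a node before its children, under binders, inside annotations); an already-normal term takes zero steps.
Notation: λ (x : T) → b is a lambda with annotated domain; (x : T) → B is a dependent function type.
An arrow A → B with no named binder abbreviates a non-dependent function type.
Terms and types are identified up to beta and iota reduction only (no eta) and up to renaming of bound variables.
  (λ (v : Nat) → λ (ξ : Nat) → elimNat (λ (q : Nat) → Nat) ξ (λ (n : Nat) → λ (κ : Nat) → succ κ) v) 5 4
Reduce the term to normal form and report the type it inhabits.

normal form:
  9
inferred type:
  Nat


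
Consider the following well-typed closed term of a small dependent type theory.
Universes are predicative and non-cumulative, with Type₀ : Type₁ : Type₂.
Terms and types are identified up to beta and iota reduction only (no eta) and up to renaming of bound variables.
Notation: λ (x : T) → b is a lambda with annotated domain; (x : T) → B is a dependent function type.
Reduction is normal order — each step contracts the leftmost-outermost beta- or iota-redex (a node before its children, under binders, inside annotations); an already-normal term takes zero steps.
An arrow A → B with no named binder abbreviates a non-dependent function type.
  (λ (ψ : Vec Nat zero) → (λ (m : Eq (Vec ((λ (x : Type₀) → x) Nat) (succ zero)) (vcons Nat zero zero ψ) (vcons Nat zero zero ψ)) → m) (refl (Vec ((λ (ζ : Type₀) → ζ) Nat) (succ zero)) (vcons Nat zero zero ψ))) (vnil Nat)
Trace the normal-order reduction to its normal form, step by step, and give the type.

normal-order reduction:
  (λ (ψ : Vec Nat zero) → (λ (m : Eq (Vec ((λ (x : Type₀) → x) Nat) (succ zero)) (vcons Nat zero zero ψ) (vcons Nat zero zero ψ)) → m) (refl (Vec ((λ (ζ : Type₀) → ζ) Nat) (succ zero)) (vcons Nat zero zero ψ))) (vnil Nat)
  ~> (λ (ψ : Eq (Vec ((λ (m : Type₀) → m) Nat) (succ zero)) (vcons Nat zero zero (vnil Nat)) (vcons Nat zero zero (vnil Nat))) → ψ) (refl (Vec ((λ (x : Type₀) → x) Nat) (succ zero)) (vcons Nat zero zero (vnil Nat)))
  ~> refl (Vec ((λ (ψ : Type₀) → ψ) Nat) (succ zero)) (vcons Nat zero zero (vnil Nat))
  ~> refl (Vec Nat (succ zero)) (vcons Nat zero zero (vnil Nat))
inferred type:
  Eq (Vec Nat (succ zero)) (vcons Nat zero zero (vnil Nat)) (vcons Nat zero zero (vnil Nat))


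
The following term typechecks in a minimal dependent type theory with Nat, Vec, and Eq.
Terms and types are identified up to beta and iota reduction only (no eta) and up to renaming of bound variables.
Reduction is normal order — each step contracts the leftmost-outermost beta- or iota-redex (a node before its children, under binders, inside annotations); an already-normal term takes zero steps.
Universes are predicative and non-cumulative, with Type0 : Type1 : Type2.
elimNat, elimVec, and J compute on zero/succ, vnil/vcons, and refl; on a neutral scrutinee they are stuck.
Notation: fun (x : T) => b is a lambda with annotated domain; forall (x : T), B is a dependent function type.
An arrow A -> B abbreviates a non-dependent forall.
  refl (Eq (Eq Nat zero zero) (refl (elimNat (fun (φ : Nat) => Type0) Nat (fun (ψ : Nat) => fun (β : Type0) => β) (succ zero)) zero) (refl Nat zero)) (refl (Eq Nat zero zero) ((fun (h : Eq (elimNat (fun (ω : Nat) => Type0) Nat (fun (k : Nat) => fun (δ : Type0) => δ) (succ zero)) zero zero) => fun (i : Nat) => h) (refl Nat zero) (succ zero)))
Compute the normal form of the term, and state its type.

normal form:
  refl (Eq (Eq Nat zero zero) (refl Nat zero) (refl Nat zero)) (refl (Eq Nat zero zero) (refl Nat zero))
type:
  Eq (Eq (Eq Nat zero zero) (refl Nat zero) (refl Nat zero)) (refl (Eq Nat zero zero) (refl Nat zero)) (refl (Eq Nat zero zero) (refl Nat zero))
observation: the term reaches its normal form after 6 normal-order steps.


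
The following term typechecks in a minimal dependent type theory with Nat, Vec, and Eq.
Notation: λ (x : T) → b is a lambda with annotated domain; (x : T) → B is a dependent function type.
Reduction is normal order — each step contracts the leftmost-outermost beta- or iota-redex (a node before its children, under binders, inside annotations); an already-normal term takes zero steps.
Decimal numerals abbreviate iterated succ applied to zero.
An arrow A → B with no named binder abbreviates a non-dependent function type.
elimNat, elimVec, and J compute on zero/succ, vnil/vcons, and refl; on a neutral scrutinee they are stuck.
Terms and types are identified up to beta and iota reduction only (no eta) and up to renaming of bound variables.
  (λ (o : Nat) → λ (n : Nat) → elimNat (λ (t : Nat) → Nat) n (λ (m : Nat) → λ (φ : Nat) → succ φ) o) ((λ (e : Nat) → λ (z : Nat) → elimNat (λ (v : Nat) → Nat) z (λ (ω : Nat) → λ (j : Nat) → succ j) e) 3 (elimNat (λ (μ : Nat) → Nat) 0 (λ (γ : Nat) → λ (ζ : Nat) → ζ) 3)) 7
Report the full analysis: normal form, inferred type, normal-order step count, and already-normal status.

normal form:
  10
type:
  Nat
normal-order step count: 34
term was already normal: no
first redex: a beta-redex


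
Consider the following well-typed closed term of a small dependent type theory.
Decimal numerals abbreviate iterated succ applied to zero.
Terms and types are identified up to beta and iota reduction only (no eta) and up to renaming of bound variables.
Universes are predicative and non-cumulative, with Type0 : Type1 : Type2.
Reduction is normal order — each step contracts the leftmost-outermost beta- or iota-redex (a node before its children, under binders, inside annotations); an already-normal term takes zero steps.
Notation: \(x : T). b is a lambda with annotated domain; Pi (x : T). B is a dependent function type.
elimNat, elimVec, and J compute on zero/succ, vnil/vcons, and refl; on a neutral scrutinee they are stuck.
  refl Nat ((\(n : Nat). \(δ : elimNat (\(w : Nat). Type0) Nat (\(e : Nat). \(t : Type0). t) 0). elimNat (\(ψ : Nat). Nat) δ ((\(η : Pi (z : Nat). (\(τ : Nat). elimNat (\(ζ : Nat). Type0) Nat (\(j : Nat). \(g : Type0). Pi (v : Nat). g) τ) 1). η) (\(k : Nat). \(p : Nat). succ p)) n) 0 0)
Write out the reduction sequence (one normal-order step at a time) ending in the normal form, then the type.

normal-order reduction sequence:
  refl Nat ((\(n : Nat). \(δ : elimNat (\(w : Nat). Type0) Nat (\(e : Nat). \(t : Type0). t) 0). elimNat (\(ψ : Nat). Nat) δ ((\(η : Pi (z : Nat). (\(τ : Nat). elimNat (\(ζ : Nat). Type0) Nat (\(j : Nat). \(g : Type0). Pi (v : Nat). g) τ) 1). η) (\(k : Nat). \(p : Nat). succ p)) n) 0 0)
  ~> refl Nat ((\(n : elimNat (\(δ : Nat). Type0) Nat (\(w : Nat). \(e : Type0). e) 0). elimNat (\(t : Nat). Nat) n ((\(ψ : Pi (η : Nat). (\(z : Nat). elimNat (\(τ : Nat). Type0) Nat (\(ζ : Nat). \(j : Type0). Pi (g : Nat). j) z) 1). ψ) (\(v : Nat). \(k : Nat). succ k)) 0) 0)
  ~> refl Nat (elimNat (\(n : Nat). Nat) 0 ((\(δ : Pi (w : Nat). (\(e : Nat). elimNat (\(t : Nat). Type0) Nat (\(ψ : Nat). \(η : Type0). Pi (z : Nat). η) e) 1). δ) (\(τ : Nat). \(ζ : Nat). succ ζ)) 0)
  ~> refl Nat 0
type:
  Eq Nat 0 0


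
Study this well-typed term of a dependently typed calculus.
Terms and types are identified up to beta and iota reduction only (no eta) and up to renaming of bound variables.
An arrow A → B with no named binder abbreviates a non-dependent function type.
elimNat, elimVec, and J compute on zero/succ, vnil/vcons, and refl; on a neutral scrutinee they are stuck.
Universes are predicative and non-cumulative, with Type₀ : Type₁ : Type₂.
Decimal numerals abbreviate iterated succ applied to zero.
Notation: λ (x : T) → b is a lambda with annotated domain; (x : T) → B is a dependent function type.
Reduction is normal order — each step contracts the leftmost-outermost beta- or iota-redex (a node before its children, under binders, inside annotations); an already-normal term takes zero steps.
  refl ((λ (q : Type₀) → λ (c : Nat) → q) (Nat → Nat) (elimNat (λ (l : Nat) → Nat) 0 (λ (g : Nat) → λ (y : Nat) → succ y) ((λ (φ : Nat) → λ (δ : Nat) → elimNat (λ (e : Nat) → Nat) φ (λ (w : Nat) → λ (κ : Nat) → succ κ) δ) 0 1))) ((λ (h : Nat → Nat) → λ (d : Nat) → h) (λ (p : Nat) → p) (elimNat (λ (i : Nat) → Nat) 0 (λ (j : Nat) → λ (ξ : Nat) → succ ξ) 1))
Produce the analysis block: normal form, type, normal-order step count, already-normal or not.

reduced normal form:
  refl (Nat → Nat) (λ (q : Nat) → q)
inferred type:
  Eq (Nat → Nat) (λ (q : Nat) → q) (λ (c : Nat) → c)
normal-order step count: 4
term was already normal: no
first redex: a beta-redex


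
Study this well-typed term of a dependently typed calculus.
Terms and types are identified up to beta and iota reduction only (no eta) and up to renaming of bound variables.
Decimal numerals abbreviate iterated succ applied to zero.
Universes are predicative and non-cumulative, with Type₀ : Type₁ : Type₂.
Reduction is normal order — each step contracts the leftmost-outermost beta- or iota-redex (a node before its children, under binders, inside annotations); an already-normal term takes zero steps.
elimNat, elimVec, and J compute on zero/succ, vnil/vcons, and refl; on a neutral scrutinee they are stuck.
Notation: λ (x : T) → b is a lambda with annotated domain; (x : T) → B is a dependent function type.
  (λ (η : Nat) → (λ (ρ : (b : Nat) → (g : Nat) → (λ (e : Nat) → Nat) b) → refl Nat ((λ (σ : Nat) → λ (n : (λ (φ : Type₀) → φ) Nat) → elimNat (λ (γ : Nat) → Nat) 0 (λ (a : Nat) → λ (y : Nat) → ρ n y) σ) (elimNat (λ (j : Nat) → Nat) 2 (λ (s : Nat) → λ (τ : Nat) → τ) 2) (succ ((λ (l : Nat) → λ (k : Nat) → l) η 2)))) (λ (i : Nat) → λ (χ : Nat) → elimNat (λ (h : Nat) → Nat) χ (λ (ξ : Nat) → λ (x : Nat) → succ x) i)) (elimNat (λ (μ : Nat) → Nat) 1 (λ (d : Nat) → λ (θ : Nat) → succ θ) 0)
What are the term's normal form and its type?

reduced normal form:
  refl Nat 4
type:
  Eq Nat 4 4


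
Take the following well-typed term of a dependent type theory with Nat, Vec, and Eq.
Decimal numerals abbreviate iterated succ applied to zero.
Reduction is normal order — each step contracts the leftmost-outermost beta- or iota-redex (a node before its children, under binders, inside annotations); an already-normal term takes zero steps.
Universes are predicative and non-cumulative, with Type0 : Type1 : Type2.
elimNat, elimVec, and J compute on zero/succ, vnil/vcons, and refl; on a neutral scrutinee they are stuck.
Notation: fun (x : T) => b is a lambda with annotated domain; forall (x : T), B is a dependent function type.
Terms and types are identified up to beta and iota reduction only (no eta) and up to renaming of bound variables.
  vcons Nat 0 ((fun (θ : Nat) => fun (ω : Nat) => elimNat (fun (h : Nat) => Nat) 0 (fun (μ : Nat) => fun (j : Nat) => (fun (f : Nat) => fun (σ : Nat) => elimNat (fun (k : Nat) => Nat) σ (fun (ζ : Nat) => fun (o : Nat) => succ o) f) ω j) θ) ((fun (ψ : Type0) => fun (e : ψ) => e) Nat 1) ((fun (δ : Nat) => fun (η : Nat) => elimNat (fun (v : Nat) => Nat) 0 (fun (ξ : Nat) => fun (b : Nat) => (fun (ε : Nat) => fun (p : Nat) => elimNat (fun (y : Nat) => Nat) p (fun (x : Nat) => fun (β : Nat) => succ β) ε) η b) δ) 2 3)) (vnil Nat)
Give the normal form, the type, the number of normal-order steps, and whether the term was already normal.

normal form:
  vcons Nat 0 6 (vnil Nat)
inferred type:
  Vec Nat 1
normal-order step count: 62
term was already normal: no
first contracted redex: a beta-redex


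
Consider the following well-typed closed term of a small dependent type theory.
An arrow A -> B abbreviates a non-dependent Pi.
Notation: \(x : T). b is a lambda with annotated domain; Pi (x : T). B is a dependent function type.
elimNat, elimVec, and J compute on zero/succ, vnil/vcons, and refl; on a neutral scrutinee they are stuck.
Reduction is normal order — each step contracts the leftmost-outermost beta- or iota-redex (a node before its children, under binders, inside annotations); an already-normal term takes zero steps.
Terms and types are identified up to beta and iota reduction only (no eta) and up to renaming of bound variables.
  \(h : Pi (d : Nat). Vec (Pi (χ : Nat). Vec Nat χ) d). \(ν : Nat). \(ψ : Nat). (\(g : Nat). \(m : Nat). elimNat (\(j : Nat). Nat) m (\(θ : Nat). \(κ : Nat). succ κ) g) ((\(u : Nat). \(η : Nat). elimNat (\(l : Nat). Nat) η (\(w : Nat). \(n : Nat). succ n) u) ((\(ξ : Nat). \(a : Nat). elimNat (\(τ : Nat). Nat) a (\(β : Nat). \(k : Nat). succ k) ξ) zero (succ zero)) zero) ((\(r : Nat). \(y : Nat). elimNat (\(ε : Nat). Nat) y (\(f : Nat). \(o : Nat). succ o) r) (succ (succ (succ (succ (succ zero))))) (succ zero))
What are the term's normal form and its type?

reduced normal form:
  \(h : Pi (d : Nat). Vec (Pi (χ : Nat). Vec Nat χ) d). \(ν : Nat). \(ψ : Nat). succ (succ (succ (succ (succ (succ (succ zero))))))
inferred type:
  (Pi (h : Nat). Vec (Pi (d : Nat). Vec Nat d) h) -> Nat -> Nat -> Nat
observation: the term reaches its normal form after 33 normal-order steps.


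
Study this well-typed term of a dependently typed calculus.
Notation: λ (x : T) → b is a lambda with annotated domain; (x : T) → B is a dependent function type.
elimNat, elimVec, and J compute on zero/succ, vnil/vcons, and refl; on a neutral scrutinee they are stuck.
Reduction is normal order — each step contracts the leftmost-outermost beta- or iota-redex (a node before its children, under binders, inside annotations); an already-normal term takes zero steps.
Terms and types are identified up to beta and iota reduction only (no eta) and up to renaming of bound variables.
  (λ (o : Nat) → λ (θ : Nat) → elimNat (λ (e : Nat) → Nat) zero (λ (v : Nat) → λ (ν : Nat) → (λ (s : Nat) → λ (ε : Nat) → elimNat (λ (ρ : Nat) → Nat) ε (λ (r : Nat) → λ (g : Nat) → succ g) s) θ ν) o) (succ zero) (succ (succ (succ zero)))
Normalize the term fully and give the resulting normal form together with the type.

reduced normal form:
  succ (succ (succ zero))
type:
  Nat


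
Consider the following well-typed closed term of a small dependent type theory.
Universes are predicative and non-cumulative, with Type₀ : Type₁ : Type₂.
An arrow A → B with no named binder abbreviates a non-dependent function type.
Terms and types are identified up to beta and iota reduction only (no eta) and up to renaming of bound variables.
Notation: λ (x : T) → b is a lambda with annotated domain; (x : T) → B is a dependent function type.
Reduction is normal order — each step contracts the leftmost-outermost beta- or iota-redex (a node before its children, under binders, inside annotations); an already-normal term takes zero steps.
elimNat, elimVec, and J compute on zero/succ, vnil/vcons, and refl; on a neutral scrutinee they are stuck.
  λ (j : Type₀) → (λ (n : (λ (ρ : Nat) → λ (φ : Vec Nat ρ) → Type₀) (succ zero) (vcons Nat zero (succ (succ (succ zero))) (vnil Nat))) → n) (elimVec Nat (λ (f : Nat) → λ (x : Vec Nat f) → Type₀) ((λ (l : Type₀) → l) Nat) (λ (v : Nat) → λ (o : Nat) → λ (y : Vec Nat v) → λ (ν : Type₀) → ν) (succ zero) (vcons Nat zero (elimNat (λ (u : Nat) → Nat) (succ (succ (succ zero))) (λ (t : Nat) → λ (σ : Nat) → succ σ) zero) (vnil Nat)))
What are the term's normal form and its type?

reduced normal form:
  λ (j : Type₀) → Nat
type:
  Type₀ → Type₀


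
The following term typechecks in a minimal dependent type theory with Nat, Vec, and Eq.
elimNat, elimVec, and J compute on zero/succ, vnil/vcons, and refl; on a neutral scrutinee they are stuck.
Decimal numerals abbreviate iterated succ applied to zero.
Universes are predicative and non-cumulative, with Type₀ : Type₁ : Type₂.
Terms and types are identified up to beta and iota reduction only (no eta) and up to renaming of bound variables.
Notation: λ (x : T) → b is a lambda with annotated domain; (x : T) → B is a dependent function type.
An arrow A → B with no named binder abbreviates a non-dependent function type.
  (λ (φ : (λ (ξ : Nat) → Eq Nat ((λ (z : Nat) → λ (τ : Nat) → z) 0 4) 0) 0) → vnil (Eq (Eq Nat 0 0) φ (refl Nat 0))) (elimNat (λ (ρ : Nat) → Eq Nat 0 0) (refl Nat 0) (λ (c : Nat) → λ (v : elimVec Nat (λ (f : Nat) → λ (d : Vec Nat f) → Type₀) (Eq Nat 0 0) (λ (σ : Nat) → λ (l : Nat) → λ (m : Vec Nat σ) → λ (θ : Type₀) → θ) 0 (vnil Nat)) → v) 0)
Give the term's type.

the term's type:
  Vec (Eq (Eq Nat 0 0) (refl Nat 0) (refl Nat 0)) 0
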